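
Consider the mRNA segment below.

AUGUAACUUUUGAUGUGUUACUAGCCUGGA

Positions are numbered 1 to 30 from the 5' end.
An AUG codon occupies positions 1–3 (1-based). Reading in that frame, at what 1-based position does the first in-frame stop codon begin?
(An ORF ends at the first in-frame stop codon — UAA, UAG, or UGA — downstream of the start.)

4

Codons from position 1: AUG (1–3), UAA (4–6).
UAA is a stop codon; it begins at position 4.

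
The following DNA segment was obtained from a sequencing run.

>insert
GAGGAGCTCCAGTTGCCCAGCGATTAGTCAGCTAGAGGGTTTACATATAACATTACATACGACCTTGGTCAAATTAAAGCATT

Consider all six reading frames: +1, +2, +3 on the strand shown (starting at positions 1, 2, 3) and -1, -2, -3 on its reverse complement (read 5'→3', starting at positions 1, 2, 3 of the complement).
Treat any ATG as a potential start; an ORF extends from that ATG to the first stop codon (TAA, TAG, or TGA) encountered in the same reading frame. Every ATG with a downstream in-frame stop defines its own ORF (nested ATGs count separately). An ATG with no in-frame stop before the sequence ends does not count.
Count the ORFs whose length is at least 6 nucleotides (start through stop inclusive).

4

Reverse complement (5'→3'): AATGCTTTAATTTGACCAAGGTCGTATGTAATGTTATATGTAAACCCTCTAGCTGACTAATCGCTGGGCAACTGGAGCTCCTC
Frame +1: GAG GAG CTC CAG TTG CCC AGC GAT TAG TCA GCT AGA GGG TTT ACA TAT AAC ATT ACA TAC GAC CTT GGT CAA ATT AAA GCA — no ATG→stop ORF.
Frame +2: AGG AGC TCC AGT TGC CCA GCG ATT AGT CAG CTA GAG GGT TTA CAT ATA ACA TTA CAT ACG ACC TTG GTC AAA TTA AAG CAT — no ATG→stop ORF.
Frame +3: GGA GCT CCA GTT GCC CAG CGA TTA GTC AGC TAG AGG GTT TAC ATA TAA CAT TAC ATA CGA CCT TGG TCA AAT TAA AGC ATT — no ATG→stop ORF.
Frame -1: AAT GCT TTA ATT TGA CCA AGG TCG TAT GTA ATG TTA TAT GTA AAC CCT CTA GCT GAC TAA TCG CTG GGC AAC TGG AGC TCC — ATG at 31, stop TAA at 58 → 30 nt.
Frame -2: ATG CTT TAA TTT GAC CAA GGT CGT ATG TAA TGT TAT ATG TAA ACC CTC TAG CTG ACT AAT CGC TGG GCA ACT GGA GCT CCT — ATG at 2, stop TAA at 8 → 9 nt; ATG at 26, stop TAA at 29 → 6 nt; ATG at 38, stop TAA at 41 → 6 nt.
Frame -3: TGC TTT AAT TTG ACC AAG GTC GTA TGT AAT GTT ATA TGT AAA CCC TCT AGC TGA CTA ATC GCT GGG CAA CTG GAG CTC CTC — no ATG→stop ORF.
ORFs ≥ 6 nucleotides: frame -1 31–60 (30 nucleotides), frame -2 2–10 (9 nucleotides), frame -2 26–31 (6 nucleotides), frame -2 38–43 (6 nucleotides). Count = 4.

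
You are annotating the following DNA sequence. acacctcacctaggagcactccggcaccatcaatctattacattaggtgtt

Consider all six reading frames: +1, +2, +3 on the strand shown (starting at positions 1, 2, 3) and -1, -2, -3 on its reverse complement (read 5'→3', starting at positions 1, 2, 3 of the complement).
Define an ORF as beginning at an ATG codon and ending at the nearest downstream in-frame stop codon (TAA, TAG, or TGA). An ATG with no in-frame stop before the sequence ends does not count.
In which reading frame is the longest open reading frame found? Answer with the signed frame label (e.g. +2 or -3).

-1

Reverse complement (5'→3'): AACACCTAATGTAATAGATTGATGGTGCCGGAGTGCTCCTAGGTGAGGTGT
Frame +1: ACA CCT CAC CTA GGA GCA CTC CGG CAC CAT CAA TCT ATT ACA TTA GGT GTT — no ATG→stop ORF.
Frame +2: CAC CTC ACC TAG GAG CAC TCC GGC ACC ATC AAT CTA TTA CAT TAG GTG — no ATG→stop ORF.
Frame +3: ACC TCA CCT AGG AGC ACT CCG GCA CCA TCA ATC TAT TAC ATT AGG TGT — no ATG→stop ORF.
Frame -1: AAC ACC TAA TGT AAT AGA TTG ATG GTG CCG GAG TGC TCC TAG GTG AGG TGT — ATG at 22, stop TAG at 40 → 21 nt.
Frame -2: ACA CCT AAT GTA ATA GAT TGA TGG TGC CGG AGT GCT CCT AGG TGA GGT — no ATG→stop ORF.
Frame -3: CAC CTA ATG TAA TAG ATT GAT GGT GCC GGA GTG CTC CTA GGT GAG GTG — ATG at 9, stop TAA at 12 → 6 nt.
Longest ORF is 21 nt in frame -1 (positions 22–42).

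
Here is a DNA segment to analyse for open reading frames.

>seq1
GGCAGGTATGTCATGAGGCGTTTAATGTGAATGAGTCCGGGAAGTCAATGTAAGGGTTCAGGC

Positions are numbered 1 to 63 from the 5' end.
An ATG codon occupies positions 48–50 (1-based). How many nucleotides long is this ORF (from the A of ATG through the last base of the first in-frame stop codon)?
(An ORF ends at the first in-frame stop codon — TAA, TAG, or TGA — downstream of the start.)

Codons from position 48: ATG (48–50), TAA (51–53).
TAA is the first in-frame stop; ORF spans 48–53, 6 nucleotides.

6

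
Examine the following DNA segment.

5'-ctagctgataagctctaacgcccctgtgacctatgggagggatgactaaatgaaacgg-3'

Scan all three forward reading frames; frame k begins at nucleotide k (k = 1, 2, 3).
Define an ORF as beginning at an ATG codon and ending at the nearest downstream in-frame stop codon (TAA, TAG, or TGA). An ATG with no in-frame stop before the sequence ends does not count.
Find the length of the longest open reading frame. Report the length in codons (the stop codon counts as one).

Frame 1: CTA GCT GAT AAG CTC TAA CGC CCC TGT GAC CTA TGG GAG GGA TGA CTA AAT GAA ACG — no ATG→stop ORF.
Frame 2: TAG CTG ATA AGC TCT AAC GCC CCT GTG ACC TAT GGG AGG GAT GAC TAA ATG AAA CGG — no ATG→stop ORF.
Frame 3: AGC TGA TAA GCT CTA ACG CCC CTG TGA CCT ATG GGA GGG ATG ACT AAA TGA AAC — ATG at 33, stop TGA at 51 → 21 nt; ATG at 42, stop TGA at 51 → 12 nt.
Longest: frame 3, positions 33–53, 21 nt = 7 codons = 6 aa. → 7 codons.

7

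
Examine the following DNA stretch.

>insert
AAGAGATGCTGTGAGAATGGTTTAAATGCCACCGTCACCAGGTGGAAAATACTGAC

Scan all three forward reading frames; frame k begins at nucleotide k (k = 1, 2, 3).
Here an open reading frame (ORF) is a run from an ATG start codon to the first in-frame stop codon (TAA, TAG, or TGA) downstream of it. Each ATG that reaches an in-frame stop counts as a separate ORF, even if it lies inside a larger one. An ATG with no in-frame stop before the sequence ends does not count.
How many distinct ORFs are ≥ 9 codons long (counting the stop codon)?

1

Frame 1: AAG AGA TGC TGT GAG AAT GGT TTA AAT GCC ACC GTC ACC AGG TGG AAA ATA CTG — no ATG→stop ORF.
Frame 2: AGA GAT GCT GTG AGA ATG GTT TAA ATG CCA CCG TCA CCA GGT GGA AAA TAC TGA — ATG at 17, stop TAA at 23 → 9 nt; ATG at 26, stop TGA at 53 → 30 nt.
Frame 3: GAG ATG CTG TGA GAA TGG TTT AAA TGC CAC CGT CAC CAG GTG GAA AAT ACT GAC — ATG at 6, stop TGA at 12 → 9 nt.
ORFs ≥ 9 codons: frame 2 26–55 (10 codons). Count = 1.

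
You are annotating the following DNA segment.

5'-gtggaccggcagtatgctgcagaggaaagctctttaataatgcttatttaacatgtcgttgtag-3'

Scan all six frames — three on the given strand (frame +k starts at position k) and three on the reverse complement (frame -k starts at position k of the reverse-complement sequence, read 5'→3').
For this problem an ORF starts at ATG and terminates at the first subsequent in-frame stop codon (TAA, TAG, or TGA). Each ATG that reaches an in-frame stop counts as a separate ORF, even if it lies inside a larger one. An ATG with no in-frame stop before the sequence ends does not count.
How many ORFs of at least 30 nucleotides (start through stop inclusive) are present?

0

Reverse complement (5'→3'): CTACAACGACATGTTAAATAAGCATTATTAAAGAGCTTTCCTCTGCAGCATACTGCCGGTCCAC
Frame +1: GTG GAC CGG CAG TAT GCT GCA GAG GAA AGC TCT TTA ATA ATG CTT ATT TAA CAT GTC GTT GTA — ATG at 40, stop TAA at 49 → 12 nt.
Frame +2: TGG ACC GGC AGT ATG CTG CAG AGG AAA GCT CTT TAA TAA TGC TTA TTT AAC ATG TCG TTG TAG — ATG at 14, stop TAA at 35 → 24 nt; ATG at 53, stop TAG at 62 → 12 nt.
Frame +3: GGA CCG GCA GTA TGC TGC AGA GGA AAG CTC TTT AAT AAT GCT TAT TTA ACA TGT CGT TGT — no ATG→stop ORF.
Frame -1: CTA CAA CGA CAT GTT AAA TAA GCA TTA TTA AAG AGC TTT CCT CTG CAG CAT ACT GCC GGT CCA — no ATG→stop ORF.
Frame -2: TAC AAC GAC ATG TTA AAT AAG CAT TAT TAA AGA GCT TTC CTC TGC AGC ATA CTG CCG GTC CAC — ATG at 11, stop TAA at 29 → 21 nt.
Frame -3: ACA ACG ACA TGT TAA ATA AGC ATT ATT AAA GAG CTT TCC TCT GCA GCA TAC TGC CGG TCC — no ATG→stop ORF.
No ORF reaches 30 nucleotides. Count = 0.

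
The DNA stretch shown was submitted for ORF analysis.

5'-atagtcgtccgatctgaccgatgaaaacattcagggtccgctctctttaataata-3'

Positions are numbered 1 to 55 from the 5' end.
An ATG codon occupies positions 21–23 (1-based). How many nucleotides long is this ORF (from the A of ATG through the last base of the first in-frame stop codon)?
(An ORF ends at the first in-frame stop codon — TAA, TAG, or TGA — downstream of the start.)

Codons from position 21: ATG (21–23), AAA (24–26), ACA (27–29), TTC (30–32), AGG (33–35), GTC (36–38), CGC (39–41), TCT (42–44), CTT (45–47), TAA (48–50).
TAA is the first in-frame stop; ORF spans 21–50, 30 nucleotides.

30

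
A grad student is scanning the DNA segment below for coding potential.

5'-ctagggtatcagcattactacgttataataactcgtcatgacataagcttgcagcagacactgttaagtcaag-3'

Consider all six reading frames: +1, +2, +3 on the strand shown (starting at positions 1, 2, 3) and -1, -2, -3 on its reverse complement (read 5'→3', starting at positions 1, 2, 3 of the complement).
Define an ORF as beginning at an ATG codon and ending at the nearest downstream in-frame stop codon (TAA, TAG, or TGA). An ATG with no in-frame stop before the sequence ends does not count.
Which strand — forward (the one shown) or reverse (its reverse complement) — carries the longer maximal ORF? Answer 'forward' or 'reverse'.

reverse

Reverse complement (5'→3'): CTTGACTTAACAGTGTCTGCTGCAAGCTTATGTCATGACGAGTTATTATAACGTAGTAATGCTGATACCCTAG
Frame +1: CTA GGG TAT CAG CAT TAC TAC GTT ATA ATA ACT CGT CAT GAC ATA AGC TTG CAG CAG ACA CTG TTA AGT CAA — no ATG→stop ORF.
Frame +2: TAG GGT ATC AGC ATT ACT ACG TTA TAA TAA CTC GTC ATG ACA TAA GCT TGC AGC AGA CAC TGT TAA GTC AAG — ATG at 38, stop TAA at 44 → 9 nt.
Frame +3: AGG GTA TCA GCA TTA CTA CGT TAT AAT AAC TCG TCA TGA CAT AAG CTT GCA GCA GAC ACT GTT AAG TCA — no ATG→stop ORF.
Frame -1: CTT GAC TTA ACA GTG TCT GCT GCA AGC TTA TGT CAT GAC GAG TTA TTA TAA CGT AGT AAT GCT GAT ACC CTA — no ATG→stop ORF.
Frame -2: TTG ACT TAA CAG TGT CTG CTG CAA GCT TAT GTC ATG ACG AGT TAT TAT AAC GTA GTA ATG CTG ATA CCC TAG — ATG at 35, stop TAG at 71 → 39 nt; ATG at 59, stop TAG at 71 → 15 nt.
Frame -3: TGA CTT AAC AGT GTC TGC TGC AAG CTT ATG TCA TGA CGA GTT ATT ATA ACG TAG TAA TGC TGA TAC CCT — ATG at 30, stop TGA at 36 → 9 nt.
Forward-strand max 9 nt; reverse-strand max 39 nt. The reverse strand has the longer ORF.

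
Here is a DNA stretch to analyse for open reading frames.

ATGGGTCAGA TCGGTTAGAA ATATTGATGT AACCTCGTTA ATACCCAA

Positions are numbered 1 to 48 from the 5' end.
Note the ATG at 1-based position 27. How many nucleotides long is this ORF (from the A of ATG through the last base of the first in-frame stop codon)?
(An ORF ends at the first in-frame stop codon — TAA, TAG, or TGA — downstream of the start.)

Codons from position 27: ATG (27–29), TAA (30–32).
TAA is the first in-frame stop; ORF spans 27–32, 6 nucleotides.

6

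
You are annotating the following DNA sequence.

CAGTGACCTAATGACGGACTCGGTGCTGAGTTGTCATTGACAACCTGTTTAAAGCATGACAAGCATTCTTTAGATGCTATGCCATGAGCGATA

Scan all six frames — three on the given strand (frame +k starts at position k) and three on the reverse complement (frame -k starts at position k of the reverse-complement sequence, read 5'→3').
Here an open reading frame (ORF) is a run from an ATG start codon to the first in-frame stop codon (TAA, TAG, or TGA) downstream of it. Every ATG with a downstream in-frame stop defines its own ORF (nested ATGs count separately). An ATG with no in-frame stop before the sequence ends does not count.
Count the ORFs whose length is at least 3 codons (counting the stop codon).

Reverse complement (5'→3'): TATCGCTCATGGCATAGCATCTAAAGAATGCTTGTCATGCTTTAAACAGGTTGTCAATGACAACTCAGCACCGAGTCCGTCATTAGGTCACTG
Frame +1: CAG TGA CCT AAT GAC GGA CTC GGT GCT GAG TTG TCA TTG ACA ACC TGT TTA AAG CAT GAC AAG CAT TCT TTA GAT GCT ATG CCA TGA GCG ATA — ATG at 79, stop TGA at 85 → 9 nt.
Frame +2: AGT GAC CTA ATG ACG GAC TCG GTG CTG AGT TGT CAT TGA CAA CCT GTT TAA AGC ATG ACA AGC ATT CTT TAG ATG CTA TGC CAT GAG CGA — ATG at 11, stop TGA at 38 → 30 nt; ATG at 56, stop TAG at 71 → 18 nt.
Frame +3: GTG ACC TAA TGA CGG ACT CGG TGC TGA GTT GTC ATT GAC AAC CTG TTT AAA GCA TGA CAA GCA TTC TTT AGA TGC TAT GCC ATG AGC GAT — no ATG→stop ORF.
Frame -1: TAT CGC TCA TGG CAT AGC ATC TAA AGA ATG CTT GTC ATG CTT TAA ACA GGT TGT CAA TGA CAA CTC AGC ACC GAG TCC GTC ATT AGG TCA CTG — ATG at 28, stop TAA at 43 → 18 nt; ATG at 37, stop TAA at 43 → 9 nt.
Frame -2: ATC GCT CAT GGC ATA GCA TCT AAA GAA TGC TTG TCA TGC TTT AAA CAG GTT GTC AAT GAC AAC TCA GCA CCG AGT CCG TCA TTA GGT CAC — no ATG→stop ORF.
Frame -3: TCG CTC ATG GCA TAG CAT CTA AAG AAT GCT TGT CAT GCT TTA AAC AGG TTG TCA ATG ACA ACT CAG CAC CGA GTC CGT CAT TAG GTC ACT — ATG at 9, stop TAG at 15 → 9 nt; ATG at 57, stop TAG at 84 → 30 nt.
ORFs ≥ 3 codons: frame +1 79–87 (3 codons), frame +2 11–40 (10 codons), frame +2 56–73 (6 codons), frame -1 28–45 (6 codons), frame -1 37–45 (3 codons), frame -3 9–17 (3 codons), frame -3 57–86 (10 codons). Count = 7.

7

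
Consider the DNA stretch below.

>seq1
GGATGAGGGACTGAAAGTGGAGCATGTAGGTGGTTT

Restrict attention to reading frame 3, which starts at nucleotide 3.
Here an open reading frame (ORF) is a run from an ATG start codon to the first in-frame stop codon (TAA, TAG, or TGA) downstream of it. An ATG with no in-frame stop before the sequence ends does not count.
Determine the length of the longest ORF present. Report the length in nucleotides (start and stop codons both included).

Frame 3: ATG AGG GAC TGA AAG TGG AGC ATG TAG GTG GTT — ATG at 3, stop TGA at 12 → 12 nt; ATG at 24, stop TAG at 27 → 6 nt.
Longest: frame 3, positions 3–14, 12 nt = 4 codons = 3 aa. → 12 nucleotides.

12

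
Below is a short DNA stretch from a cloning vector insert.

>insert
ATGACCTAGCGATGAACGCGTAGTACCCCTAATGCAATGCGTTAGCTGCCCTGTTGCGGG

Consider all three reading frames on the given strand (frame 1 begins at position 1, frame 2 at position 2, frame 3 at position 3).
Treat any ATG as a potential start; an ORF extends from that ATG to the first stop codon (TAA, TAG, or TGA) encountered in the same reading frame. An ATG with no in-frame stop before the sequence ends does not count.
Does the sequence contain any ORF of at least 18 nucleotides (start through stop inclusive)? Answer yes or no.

no

Frame 1: ATG ACC TAG CGA TGA ACG CGT AGT ACC CCT AAT GCA ATG CGT TAG CTG CCC TGT TGC GGG — ATG at 1, stop TAG at 7 → 9 nt; ATG at 37, stop TAG at 43 → 9 nt.
Frame 2: TGA CCT AGC GAT GAA CGC GTA GTA CCC CTA ATG CAA TGC GTT AGC TGC CCT GTT GCG — no ATG→stop ORF.
Frame 3: GAC CTA GCG ATG AAC GCG TAG TAC CCC TAA TGC AAT GCG TTA GCT GCC CTG TTG CGG — ATG at 12, stop TAG at 21 → 12 nt.
Largest ORF found is 12 nucleotides < 18, so no.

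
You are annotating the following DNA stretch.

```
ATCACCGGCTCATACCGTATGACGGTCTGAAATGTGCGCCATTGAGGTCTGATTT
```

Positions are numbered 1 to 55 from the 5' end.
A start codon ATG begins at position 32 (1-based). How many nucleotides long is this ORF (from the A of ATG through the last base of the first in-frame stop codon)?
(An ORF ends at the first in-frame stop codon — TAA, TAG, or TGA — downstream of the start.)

21

Codons from position 32: ATG (32–34), TGC (35–37), GCC (38–40), ATT (41–43), GAG (44–46), GTC (47–49), TGA (50–52).
TGA is the first in-frame stop; ORF spans 32–52, 21 nucleotides.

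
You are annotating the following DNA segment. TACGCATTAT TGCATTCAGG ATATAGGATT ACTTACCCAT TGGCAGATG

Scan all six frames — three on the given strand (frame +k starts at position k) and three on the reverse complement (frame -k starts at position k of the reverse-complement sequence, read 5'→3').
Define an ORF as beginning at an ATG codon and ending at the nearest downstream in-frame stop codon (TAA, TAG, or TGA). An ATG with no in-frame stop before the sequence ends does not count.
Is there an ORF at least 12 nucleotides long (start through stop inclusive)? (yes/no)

Reverse complement (5'→3'): CATCTGCCAATGGGTAAGTAATCCTATATCCTGAATGCAATAATGCGTA
Frame +1: TAC GCA TTA TTG CAT TCA GGA TAT AGG ATT ACT TAC CCA TTG GCA GAT — no ATG→stop ORF.
Frame +2: ACG CAT TAT TGC ATT CAG GAT ATA GGA TTA CTT ACC CAT TGG CAG ATG — no ATG→stop ORF.
Frame +3: CGC ATT ATT GCA TTC AGG ATA TAG GAT TAC TTA CCC ATT GGC AGA — no ATG→stop ORF.
Frame -1: CAT CTG CCA ATG GGT AAG TAA TCC TAT ATC CTG AAT GCA ATA ATG CGT — ATG at 10, stop TAA at 19 → 12 nt.
Frame -2: ATC TGC CAA TGG GTA AGT AAT CCT ATA TCC TGA ATG CAA TAA TGC GTA — ATG at 35, stop TAA at 41 → 9 nt.
Frame -3: TCT GCC AAT GGG TAA GTA ATC CTA TAT CCT GAA TGC AAT AAT GCG — no ATG→stop ORF.
Frame -1 has an ORF of 12 nucleotides (positions 10–21) ≥ 12, so yes.

yes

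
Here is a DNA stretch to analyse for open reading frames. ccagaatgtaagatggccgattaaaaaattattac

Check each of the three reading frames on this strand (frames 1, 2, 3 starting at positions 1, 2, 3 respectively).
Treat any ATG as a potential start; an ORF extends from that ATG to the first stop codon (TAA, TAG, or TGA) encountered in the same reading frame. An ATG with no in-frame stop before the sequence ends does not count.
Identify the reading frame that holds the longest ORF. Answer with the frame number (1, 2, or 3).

1

Frame 1: CCA GAA TGT AAG ATG GCC GAT TAA AAA ATT ATT — ATG at 13, stop TAA at 22 → 12 nt.
Frame 2: CAG AAT GTA AGA TGG CCG ATT AAA AAA TTA TTA — no ATG→stop ORF.
Frame 3: AGA ATG TAA GAT GGC CGA TTA AAA AAT TAT TAC — ATG at 6, stop TAA at 9 → 6 nt.
Longest ORF is 12 nt in frame 1 (positions 13–24).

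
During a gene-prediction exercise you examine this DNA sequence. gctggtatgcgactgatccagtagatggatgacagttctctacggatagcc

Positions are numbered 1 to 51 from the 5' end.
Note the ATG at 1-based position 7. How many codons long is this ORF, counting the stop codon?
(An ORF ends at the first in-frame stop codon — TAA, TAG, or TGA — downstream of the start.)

6

Codons from position 7: ATG (7–9), CGA (10–12), CTG (13–15), ATC (16–18), CAG (19–21), TAG (22–24).
TAG is the first in-frame stop; that's 6 codons including the stop.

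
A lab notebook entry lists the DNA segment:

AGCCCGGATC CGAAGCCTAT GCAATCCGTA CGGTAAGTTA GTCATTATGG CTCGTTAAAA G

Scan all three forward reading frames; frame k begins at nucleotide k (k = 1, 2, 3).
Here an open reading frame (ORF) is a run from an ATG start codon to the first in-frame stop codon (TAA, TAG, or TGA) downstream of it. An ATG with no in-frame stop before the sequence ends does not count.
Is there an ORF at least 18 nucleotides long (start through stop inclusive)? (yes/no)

Frame 1: AGC CCG GAT CCG AAG CCT ATG CAA TCC GTA CGG TAA GTT AGT CAT TAT GGC TCG TTA AAA — ATG at 19, stop TAA at 34 → 18 nt.
Frame 2: GCC CGG ATC CGA AGC CTA TGC AAT CCG TAC GGT AAG TTA GTC ATT ATG GCT CGT TAA AAG — ATG at 47, stop TAA at 56 → 12 nt.
Frame 3: CCC GGA TCC GAA GCC TAT GCA ATC CGT ACG GTA AGT TAG TCA TTA TGG CTC GTT AAA — no ATG→stop ORF.
Frame 1 has an ORF of 18 nucleotides (positions 19–36) ≥ 18, so yes.

yes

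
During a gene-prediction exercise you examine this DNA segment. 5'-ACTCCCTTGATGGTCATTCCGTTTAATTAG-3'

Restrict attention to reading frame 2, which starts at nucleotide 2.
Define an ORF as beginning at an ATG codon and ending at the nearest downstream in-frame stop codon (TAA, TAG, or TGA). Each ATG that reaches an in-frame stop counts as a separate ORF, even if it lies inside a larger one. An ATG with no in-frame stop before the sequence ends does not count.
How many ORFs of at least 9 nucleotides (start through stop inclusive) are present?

0

Frame 2: CTC CCT TGA TGG TCA TTC CGT TTA ATT — no ATG→stop ORF.
No ORF reaches 9 nucleotides. Count = 0.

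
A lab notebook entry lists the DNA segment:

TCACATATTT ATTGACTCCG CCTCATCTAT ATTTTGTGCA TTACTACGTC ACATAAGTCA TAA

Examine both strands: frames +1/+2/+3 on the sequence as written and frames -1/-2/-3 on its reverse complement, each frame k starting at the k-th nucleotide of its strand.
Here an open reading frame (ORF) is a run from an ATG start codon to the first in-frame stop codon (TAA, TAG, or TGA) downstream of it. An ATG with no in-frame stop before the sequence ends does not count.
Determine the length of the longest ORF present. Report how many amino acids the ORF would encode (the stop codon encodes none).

Reverse complement (5'→3'): TTATGACTTATGTGACGTAGTAATGCACAAAATATAGATGAGGCGGAGTCAATAAATATGTGA
Frame +1: TCA CAT ATT TAT TGA CTC CGC CTC ATC TAT ATT TTG TGC ATT ACT ACG TCA CAT AAG TCA TAA — no ATG→stop ORF.
Frame +2: CAC ATA TTT ATT GAC TCC GCC TCA TCT ATA TTT TGT GCA TTA CTA CGT CAC ATA AGT CAT — no ATG→stop ORF.
Frame +3: ACA TAT TTA TTG ACT CCG CCT CAT CTA TAT TTT GTG CAT TAC TAC GTC ACA TAA GTC ATA — no ATG→stop ORF.
Frame -1: TTA TGA CTT ATG TGA CGT AGT AAT GCA CAA AAT ATA GAT GAG GCG GAG TCA ATA AAT ATG TGA — ATG at 10, stop TGA at 13 → 6 nt; ATG at 58, stop TGA at 61 → 6 nt.
Frame -2: TAT GAC TTA TGT GAC GTA GTA ATG CAC AAA ATA TAG ATG AGG CGG AGT CAA TAA ATA TGT — ATG at 23, stop TAG at 35 → 15 nt; ATG at 38, stop TAA at 53 → 18 nt.
Frame -3: ATG ACT TAT GTG ACG TAG TAA TGC ACA AAA TAT AGA TGA GGC GGA GTC AAT AAA TAT GTG — ATG at 3, stop TAG at 18 → 18 nt.
Longest: frame -2, positions 38–55, 18 nt = 6 codons = 5 aa. → 5 amino acids.

5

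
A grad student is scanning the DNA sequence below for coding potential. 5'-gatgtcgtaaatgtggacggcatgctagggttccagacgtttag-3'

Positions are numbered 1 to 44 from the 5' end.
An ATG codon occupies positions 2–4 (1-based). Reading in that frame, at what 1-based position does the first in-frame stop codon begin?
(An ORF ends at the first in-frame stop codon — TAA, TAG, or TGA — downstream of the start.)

Codons from position 2: ATG (2–4), TCG (5–7), TAA (8–10).
TAA is a stop codon; it begins at position 8.

8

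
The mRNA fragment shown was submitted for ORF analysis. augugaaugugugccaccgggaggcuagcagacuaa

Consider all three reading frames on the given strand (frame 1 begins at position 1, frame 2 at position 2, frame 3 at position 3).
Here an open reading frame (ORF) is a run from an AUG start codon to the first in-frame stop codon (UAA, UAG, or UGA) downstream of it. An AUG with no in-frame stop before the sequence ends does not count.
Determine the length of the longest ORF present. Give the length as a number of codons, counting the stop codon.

Frame 1: AUG UGA AUG UGU GCC ACC GGG AGG CUA GCA GAC UAA — AUG at 1, stop UGA at 4 → 6 nt; AUG at 7, stop UAA at 34 → 30 nt.
Frame 2: UGU GAA UGU GUG CCA CCG GGA GGC UAG CAG ACU — no AUG→stop ORF.
Frame 3: GUG AAU GUG UGC CAC CGG GAG GCU AGC AGA CUA — no AUG→stop ORF.
Longest: frame 1, positions 7–36, 30 nt = 10 codons = 9 aa. → 10 codons.

10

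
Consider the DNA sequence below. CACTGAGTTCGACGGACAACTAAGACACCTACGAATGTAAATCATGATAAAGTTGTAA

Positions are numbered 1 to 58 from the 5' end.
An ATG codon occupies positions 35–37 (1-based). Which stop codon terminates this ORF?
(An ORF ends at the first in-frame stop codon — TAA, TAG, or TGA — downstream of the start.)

TAA

Codons from position 35: ATG (35–37), TAA (38–40).
The first in-frame stop codon is TAA.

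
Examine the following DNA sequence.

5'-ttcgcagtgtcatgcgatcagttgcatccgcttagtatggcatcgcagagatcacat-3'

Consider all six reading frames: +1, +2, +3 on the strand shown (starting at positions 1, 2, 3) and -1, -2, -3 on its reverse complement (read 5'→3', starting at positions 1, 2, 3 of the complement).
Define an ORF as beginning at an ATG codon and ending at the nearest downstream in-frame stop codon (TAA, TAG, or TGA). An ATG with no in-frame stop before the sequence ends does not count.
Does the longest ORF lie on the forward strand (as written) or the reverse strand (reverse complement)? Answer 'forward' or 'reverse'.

Reverse complement (5'→3'): ATGTGATCTCTGCGATGCCATACTAAGCGGATGCAACTGATCGCATGACACTGCGAA
Frame +1: TTC GCA GTG TCA TGC GAT CAG TTG CAT CCG CTT AGT ATG GCA TCG CAG AGA TCA CAT — no ATG→stop ORF.
Frame +2: TCG CAG TGT CAT GCG ATC AGT TGC ATC CGC TTA GTA TGG CAT CGC AGA GAT CAC — no ATG→stop ORF.
Frame +3: CGC AGT GTC ATG CGA TCA GTT GCA TCC GCT TAG TAT GGC ATC GCA GAG ATC ACA — ATG at 12, stop TAG at 33 → 24 nt.
Frame -1: ATG TGA TCT CTG CGA TGC CAT ACT AAG CGG ATG CAA CTG ATC GCA TGA CAC TGC GAA — ATG at 1, stop TGA at 4 → 6 nt; ATG at 31, stop TGA at 46 → 18 nt.
Frame -2: TGT GAT CTC TGC GAT GCC ATA CTA AGC GGA TGC AAC TGA TCG CAT GAC ACT GCG — no ATG→stop ORF.
Frame -3: GTG ATC TCT GCG ATG CCA TAC TAA GCG GAT GCA ACT GAT CGC ATG ACA CTG CGA — ATG at 15, stop TAA at 24 → 12 nt.
Forward-strand max 24 nt; reverse-strand max 18 nt. The forward strand has the longer ORF.

forward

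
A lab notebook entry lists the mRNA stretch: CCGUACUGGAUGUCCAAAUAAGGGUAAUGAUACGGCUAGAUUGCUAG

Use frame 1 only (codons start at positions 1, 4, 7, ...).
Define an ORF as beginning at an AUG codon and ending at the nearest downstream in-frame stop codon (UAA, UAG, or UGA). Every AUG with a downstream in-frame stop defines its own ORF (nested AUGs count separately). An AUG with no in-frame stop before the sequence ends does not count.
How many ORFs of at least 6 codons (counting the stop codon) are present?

Frame 1: CCG UAC UGG AUG UCC AAA UAA GGG UAA UGA UAC GGC UAG AUU GCU — AUG at 10, stop UAA at 19 → 12 nt.
No ORF reaches 6 codons. Count = 0.

0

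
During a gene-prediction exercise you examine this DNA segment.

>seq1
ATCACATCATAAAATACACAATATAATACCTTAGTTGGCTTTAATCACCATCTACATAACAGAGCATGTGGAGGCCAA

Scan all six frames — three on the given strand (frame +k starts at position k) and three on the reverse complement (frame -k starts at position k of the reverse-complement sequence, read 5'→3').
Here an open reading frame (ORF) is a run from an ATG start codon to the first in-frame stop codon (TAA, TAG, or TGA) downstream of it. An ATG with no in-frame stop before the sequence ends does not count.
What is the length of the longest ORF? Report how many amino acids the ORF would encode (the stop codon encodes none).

8

Reverse complement (5'→3'): TTGGCCTCCACATGCTCTGTTATGTAGATGGTGATTAAAGCCAACTAAGGTATTATATTGTGTATTTTATGATGTGAT
Frame +1: ATC ACA TCA TAA AAT ACA CAA TAT AAT ACC TTA GTT GGC TTT AAT CAC CAT CTA CAT AAC AGA GCA TGT GGA GGC CAA — no ATG→stop ORF.
Frame +2: TCA CAT CAT AAA ATA CAC AAT ATA ATA CCT TAG TTG GCT TTA ATC ACC ATC TAC ATA ACA GAG CAT GTG GAG GCC — no ATG→stop ORF.
Frame +3: CAC ATC ATA AAA TAC ACA ATA TAA TAC CTT AGT TGG CTT TAA TCA CCA TCT ACA TAA CAG AGC ATG TGG AGG CCA — no ATG→stop ORF.
Frame -1: TTG GCC TCC ACA TGC TCT GTT ATG TAG ATG GTG ATT AAA GCC AAC TAA GGT ATT ATA TTG TGT ATT TTA TGA TGT GAT — ATG at 22, stop TAG at 25 → 6 nt; ATG at 28, stop TAA at 46 → 21 nt.
Frame -2: TGG CCT CCA CAT GCT CTG TTA TGT AGA TGG TGA TTA AAG CCA ACT AAG GTA TTA TAT TGT GTA TTT TAT GAT GTG — no ATG→stop ORF.
Frame -3: GGC CTC CAC ATG CTC TGT TAT GTA GAT GGT GAT TAA AGC CAA CTA AGG TAT TAT ATT GTG TAT TTT ATG ATG TGA — ATG at 12, stop TAA at 36 → 27 nt; ATG at 69, stop TGA at 75 → 9 nt; ATG at 72, stop TGA at 75 → 6 nt.
Longest: frame -3, positions 12–38, 27 nt = 9 codons = 8 aa. → 8 amino acids.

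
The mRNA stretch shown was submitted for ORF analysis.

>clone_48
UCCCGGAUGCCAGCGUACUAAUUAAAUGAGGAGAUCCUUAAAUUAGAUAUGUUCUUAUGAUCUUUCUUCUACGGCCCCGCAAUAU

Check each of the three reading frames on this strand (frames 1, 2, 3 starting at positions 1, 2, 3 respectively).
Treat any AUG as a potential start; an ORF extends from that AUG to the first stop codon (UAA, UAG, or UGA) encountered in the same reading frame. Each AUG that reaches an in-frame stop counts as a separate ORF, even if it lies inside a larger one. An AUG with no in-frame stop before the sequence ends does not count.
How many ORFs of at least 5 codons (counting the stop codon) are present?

Frame 1: UCC CGG AUG CCA GCG UAC UAA UUA AAU GAG GAG AUC CUU AAA UUA GAU AUG UUC UUA UGA UCU UUC UUC UAC GGC CCC GCA AUA — AUG at 7, stop UAA at 19 → 15 nt; AUG at 49, stop UGA at 58 → 12 nt.
Frame 2: CCC GGA UGC CAG CGU ACU AAU UAA AUG AGG AGA UCC UUA AAU UAG AUA UGU UCU UAU GAU CUU UCU UCU ACG GCC CCG CAA UAU — AUG at 26, stop UAG at 44 → 21 nt.
Frame 3: CCG GAU GCC AGC GUA CUA AUU AAA UGA GGA GAU CCU UAA AUU AGA UAU GUU CUU AUG AUC UUU CUU CUA CGG CCC CGC AAU — no AUG→stop ORF.
ORFs ≥ 5 codons: frame 1 7–21 (5 codons), frame 2 26–46 (7 codons). Count = 2.

2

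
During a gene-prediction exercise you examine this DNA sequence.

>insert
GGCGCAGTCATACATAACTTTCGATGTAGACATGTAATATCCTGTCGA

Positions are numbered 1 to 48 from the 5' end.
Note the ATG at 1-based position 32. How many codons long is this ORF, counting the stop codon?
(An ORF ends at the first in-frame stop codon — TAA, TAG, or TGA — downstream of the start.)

2

Codons from position 32: ATG (32–34), TAA (35–37).
TAA is the first in-frame stop; that's 2 codons including the stop.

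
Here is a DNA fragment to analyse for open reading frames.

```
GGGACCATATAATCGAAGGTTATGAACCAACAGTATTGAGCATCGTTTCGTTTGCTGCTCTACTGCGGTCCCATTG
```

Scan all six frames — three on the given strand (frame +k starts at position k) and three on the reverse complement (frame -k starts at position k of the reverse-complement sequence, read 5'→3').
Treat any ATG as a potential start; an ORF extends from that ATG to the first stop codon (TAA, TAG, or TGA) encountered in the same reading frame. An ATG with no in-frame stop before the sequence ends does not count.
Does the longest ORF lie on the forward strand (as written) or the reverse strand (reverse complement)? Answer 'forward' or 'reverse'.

Reverse complement (5'→3'): CAATGGGACCGCAGTAGAGCAGCAAACGAAACGATGCTCAATACTGTTGGTTCATAACCTTCGATTATATGGTCCC
Frame +1: GGG ACC ATA TAA TCG AAG GTT ATG AAC CAA CAG TAT TGA GCA TCG TTT CGT TTG CTG CTC TAC TGC GGT CCC ATT — ATG at 22, stop TGA at 37 → 18 nt.
Frame +2: GGA CCA TAT AAT CGA AGG TTA TGA ACC AAC AGT ATT GAG CAT CGT TTC GTT TGC TGC TCT ACT GCG GTC CCA TTG — no ATG→stop ORF.
Frame +3: GAC CAT ATA ATC GAA GGT TAT GAA CCA ACA GTA TTG AGC ATC GTT TCG TTT GCT GCT CTA CTG CGG TCC CAT — no ATG→stop ORF.
Frame -1: CAA TGG GAC CGC AGT AGA GCA GCA AAC GAA ACG ATG CTC AAT ACT GTT GGT TCA TAA CCT TCG ATT ATA TGG TCC — ATG at 34, stop TAA at 55 → 24 nt.
Frame -2: AAT GGG ACC GCA GTA GAG CAG CAA ACG AAA CGA TGC TCA ATA CTG TTG GTT CAT AAC CTT CGA TTA TAT GGT CCC — no ATG→stop ORF.
Frame -3: ATG GGA CCG CAG TAG AGC AGC AAA CGA AAC GAT GCT CAA TAC TGT TGG TTC ATA ACC TTC GAT TAT ATG GTC — ATG at 3, stop TAG at 15 → 15 nt.
Forward-strand max 18 nt; reverse-strand max 24 nt. The reverse strand has the longer ORF.

reverse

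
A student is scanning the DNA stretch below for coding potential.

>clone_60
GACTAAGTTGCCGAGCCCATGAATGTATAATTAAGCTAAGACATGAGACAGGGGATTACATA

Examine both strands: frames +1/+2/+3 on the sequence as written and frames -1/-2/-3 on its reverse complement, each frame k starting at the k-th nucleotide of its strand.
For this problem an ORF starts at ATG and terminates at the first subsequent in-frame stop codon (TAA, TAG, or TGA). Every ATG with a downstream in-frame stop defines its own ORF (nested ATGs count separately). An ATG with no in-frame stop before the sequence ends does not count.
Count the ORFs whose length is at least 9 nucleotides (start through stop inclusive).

Reverse complement (5'→3'): TATGTAATCCCCTGTCTCATGTCTTAGCTTAATTATACATTCATGGGCTCGGCAACTTAGTC
Frame +1: GAC TAA GTT GCC GAG CCC ATG AAT GTA TAA TTA AGC TAA GAC ATG AGA CAG GGG ATT ACA — ATG at 19, stop TAA at 28 → 12 nt.
Frame +2: ACT AAG TTG CCG AGC CCA TGA ATG TAT AAT TAA GCT AAG ACA TGA GAC AGG GGA TTA CAT — ATG at 23, stop TAA at 32 → 12 nt.
Frame +3: CTA AGT TGC CGA GCC CAT GAA TGT ATA ATT AAG CTA AGA CAT GAG ACA GGG GAT TAC ATA — no ATG→stop ORF.
Frame -1: TAT GTA ATC CCC TGT CTC ATG TCT TAG CTT AAT TAT ACA TTC ATG GGC TCG GCA ACT TAG — ATG at 19, stop TAG at 25 → 9 nt; ATG at 43, stop TAG at 58 → 18 nt.
Frame -2: ATG TAA TCC CCT GTC TCA TGT CTT AGC TTA ATT ATA CAT TCA TGG GCT CGG CAA CTT AGT — ATG at 2, stop TAA at 5 → 6 nt.
Frame -3: TGT AAT CCC CTG TCT CAT GTC TTA GCT TAA TTA TAC ATT CAT GGG CTC GGC AAC TTA GTC — no ATG→stop ORF.
ORFs ≥ 9 nucleotides: frame +1 19–30 (12 nucleotides), frame +2 23–34 (12 nucleotides), frame -1 19–27 (9 nucleotides), frame -1 43–60 (18 nucleotides). Count = 4.

4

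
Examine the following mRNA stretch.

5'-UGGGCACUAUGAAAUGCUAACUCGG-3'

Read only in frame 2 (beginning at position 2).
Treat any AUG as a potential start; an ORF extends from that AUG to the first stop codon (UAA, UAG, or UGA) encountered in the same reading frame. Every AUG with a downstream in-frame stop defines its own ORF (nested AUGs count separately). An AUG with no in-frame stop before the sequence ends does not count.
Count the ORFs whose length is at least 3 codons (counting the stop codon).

Frame 2: GGG CAC UAU GAA AUG CUA ACU CGG — no AUG→stop ORF.
No ORF reaches 3 codons. Count = 0.

0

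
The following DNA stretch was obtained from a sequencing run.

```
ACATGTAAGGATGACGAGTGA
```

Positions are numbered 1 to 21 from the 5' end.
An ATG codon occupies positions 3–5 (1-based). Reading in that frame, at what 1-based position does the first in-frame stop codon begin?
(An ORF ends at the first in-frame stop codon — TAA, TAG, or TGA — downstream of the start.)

6

Codons from position 3: ATG (3–5), TAA (6–8).
TAA is a stop codon; it begins at position 6.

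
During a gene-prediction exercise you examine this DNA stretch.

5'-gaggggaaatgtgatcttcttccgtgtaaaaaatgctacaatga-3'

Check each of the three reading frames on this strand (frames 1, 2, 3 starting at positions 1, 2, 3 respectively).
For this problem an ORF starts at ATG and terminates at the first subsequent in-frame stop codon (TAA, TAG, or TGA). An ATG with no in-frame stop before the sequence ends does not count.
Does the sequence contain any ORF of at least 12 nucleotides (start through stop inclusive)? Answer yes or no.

yes

Frame 1: GAG GGG AAA TGT GAT CTT CTT CCG TGT AAA AAA TGC TAC AAT — no ATG→stop ORF.
Frame 2: AGG GGA AAT GTG ATC TTC TTC CGT GTA AAA AAT GCT ACA ATG — no ATG→stop ORF.
Frame 3: GGG GAA ATG TGA TCT TCT TCC GTG TAA AAA ATG CTA CAA TGA — ATG at 9, stop TGA at 12 → 6 nt; ATG at 33, stop TGA at 42 → 12 nt.
Frame 3 has an ORF of 12 nucleotides (positions 33–44) ≥ 12, so yes.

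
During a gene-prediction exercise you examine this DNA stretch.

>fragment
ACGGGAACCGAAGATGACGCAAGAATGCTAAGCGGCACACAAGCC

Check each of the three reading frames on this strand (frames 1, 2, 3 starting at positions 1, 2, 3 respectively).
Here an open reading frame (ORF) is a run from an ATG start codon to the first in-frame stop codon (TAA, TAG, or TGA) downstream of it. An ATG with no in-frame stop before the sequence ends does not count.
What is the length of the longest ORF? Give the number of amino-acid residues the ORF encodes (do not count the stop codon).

5

Frame 1: ACG GGA ACC GAA GAT GAC GCA AGA ATG CTA AGC GGC ACA CAA GCC — no ATG→stop ORF.
Frame 2: CGG GAA CCG AAG ATG ACG CAA GAA TGC TAA GCG GCA CAC AAG — ATG at 14, stop TAA at 29 → 18 nt.
Frame 3: GGG AAC CGA AGA TGA CGC AAG AAT GCT AAG CGG CAC ACA AGC — no ATG→stop ORF.
Longest: frame 2, positions 14–31, 18 nt = 6 codons = 5 aa. → 5 amino acids.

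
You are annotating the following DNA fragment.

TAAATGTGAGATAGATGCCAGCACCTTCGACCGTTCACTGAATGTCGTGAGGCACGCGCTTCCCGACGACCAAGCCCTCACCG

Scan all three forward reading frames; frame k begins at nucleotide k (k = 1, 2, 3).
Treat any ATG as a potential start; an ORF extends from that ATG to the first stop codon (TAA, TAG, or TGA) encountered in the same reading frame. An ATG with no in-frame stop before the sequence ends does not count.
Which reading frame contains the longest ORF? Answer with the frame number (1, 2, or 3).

Frame 1: TAA ATG TGA GAT AGA TGC CAG CAC CTT CGA CCG TTC ACT GAA TGT CGT GAG GCA CGC GCT TCC CGA CGA CCA AGC CCT CAC — ATG at 4, stop TGA at 7 → 6 nt.
Frame 2: AAA TGT GAG ATA GAT GCC AGC ACC TTC GAC CGT TCA CTG AAT GTC GTG AGG CAC GCG CTT CCC GAC GAC CAA GCC CTC ACC — no ATG→stop ORF.
Frame 3: AAT GTG AGA TAG ATG CCA GCA CCT TCG ACC GTT CAC TGA ATG TCG TGA GGC ACG CGC TTC CCG ACG ACC AAG CCC TCA CCG — ATG at 15, stop TGA at 39 → 27 nt; ATG at 42, stop TGA at 48 → 9 nt.
Longest ORF is 27 nt in frame 3 (positions 15–41).

3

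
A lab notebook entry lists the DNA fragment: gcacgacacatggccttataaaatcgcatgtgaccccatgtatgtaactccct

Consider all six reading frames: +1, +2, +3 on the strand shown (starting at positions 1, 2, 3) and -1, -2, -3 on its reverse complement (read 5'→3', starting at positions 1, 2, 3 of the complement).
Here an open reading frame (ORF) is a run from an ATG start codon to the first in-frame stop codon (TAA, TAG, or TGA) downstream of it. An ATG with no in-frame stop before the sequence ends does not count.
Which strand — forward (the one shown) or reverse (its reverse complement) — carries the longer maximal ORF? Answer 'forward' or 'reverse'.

Reverse complement (5'→3'): AGGGAGTTACATACATGGGGTCACATGCGATTTTATAAGGCCATGTGTCGTGC
Frame +1: GCA CGA CAC ATG GCC TTA TAA AAT CGC ATG TGA CCC CAT GTA TGT AAC TCC — ATG at 10, stop TAA at 19 → 12 nt; ATG at 28, stop TGA at 31 → 6 nt.
Frame +2: CAC GAC ACA TGG CCT TAT AAA ATC GCA TGT GAC CCC ATG TAT GTA ACT CCC — no ATG→stop ORF.
Frame +3: ACG ACA CAT GGC CTT ATA AAA TCG CAT GTG ACC CCA TGT ATG TAA CTC CCT — ATG at 42, stop TAA at 45 → 6 nt.
Frame -1: AGG GAG TTA CAT ACA TGG GGT CAC ATG CGA TTT TAT AAG GCC ATG TGT CGT — no ATG→stop ORF.
Frame -2: GGG AGT TAC ATA CAT GGG GTC ACA TGC GAT TTT ATA AGG CCA TGT GTC GTG — no ATG→stop ORF.
Frame -3: GGA GTT ACA TAC ATG GGG TCA CAT GCG ATT TTA TAA GGC CAT GTG TCG TGC — ATG at 15, stop TAA at 36 → 24 nt.
Forward-strand max 12 nt; reverse-strand max 24 nt. The reverse strand has the longer ORF.

reverse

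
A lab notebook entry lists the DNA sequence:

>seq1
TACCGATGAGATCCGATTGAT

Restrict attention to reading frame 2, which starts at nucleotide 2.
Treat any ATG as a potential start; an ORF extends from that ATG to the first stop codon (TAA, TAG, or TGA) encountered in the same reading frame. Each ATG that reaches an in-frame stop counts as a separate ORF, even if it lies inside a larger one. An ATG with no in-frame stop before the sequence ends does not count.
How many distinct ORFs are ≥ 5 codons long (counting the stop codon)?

0

Frame 2: ACC GAT GAG ATC CGA TTG — no ATG→stop ORF.
No ORF reaches 5 codons. Count = 0.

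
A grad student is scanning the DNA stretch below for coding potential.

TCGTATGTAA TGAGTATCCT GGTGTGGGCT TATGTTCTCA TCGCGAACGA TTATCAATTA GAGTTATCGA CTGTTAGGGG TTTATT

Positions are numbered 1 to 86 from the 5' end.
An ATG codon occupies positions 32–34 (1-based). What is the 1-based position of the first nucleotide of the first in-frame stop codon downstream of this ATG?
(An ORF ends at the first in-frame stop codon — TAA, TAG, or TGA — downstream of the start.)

Codons from position 32: ATG (32–34), TTC (35–37), TCA (38–40), TCG (41–43), CGA (44–46), ACG (47–49), ATT (50–52), ATC (53–55), AAT (56–58), TAG (59–61).
TAG is a stop codon; it begins at position 59.

59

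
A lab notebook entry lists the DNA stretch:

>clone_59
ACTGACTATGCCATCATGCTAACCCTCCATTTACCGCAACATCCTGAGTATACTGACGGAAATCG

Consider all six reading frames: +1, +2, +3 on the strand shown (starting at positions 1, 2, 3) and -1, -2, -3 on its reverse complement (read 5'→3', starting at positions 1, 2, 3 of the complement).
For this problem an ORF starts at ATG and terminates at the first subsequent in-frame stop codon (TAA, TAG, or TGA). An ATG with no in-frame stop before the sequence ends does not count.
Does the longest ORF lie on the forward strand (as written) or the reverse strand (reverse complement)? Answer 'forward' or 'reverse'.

Reverse complement (5'→3'): CGATTTCCGTCAGTATACTCAGGATGTTGCGGTAAATGGAGGGTTAGCATGATGGCATAGTCAGT
Frame +1: ACT GAC TAT GCC ATC ATG CTA ACC CTC CAT TTA CCG CAA CAT CCT GAG TAT ACT GAC GGA AAT — no ATG→stop ORF.
Frame +2: CTG ACT ATG CCA TCA TGC TAA CCC TCC ATT TAC CGC AAC ATC CTG AGT ATA CTG ACG GAA ATC — ATG at 8, stop TAA at 20 → 15 nt.
Frame +3: TGA CTA TGC CAT CAT GCT AAC CCT CCA TTT ACC GCA ACA TCC TGA GTA TAC TGA CGG AAA TCG — no ATG→stop ORF.
Frame -1: CGA TTT CCG TCA GTA TAC TCA GGA TGT TGC GGT AAA TGG AGG GTT AGC ATG ATG GCA TAG TCA — ATG at 49, stop TAG at 58 → 12 nt; ATG at 52, stop TAG at 58 → 9 nt.
Frame -2: GAT TTC CGT CAG TAT ACT CAG GAT GTT GCG GTA AAT GGA GGG TTA GCA TGA TGG CAT AGT CAG — no ATG→stop ORF.
Frame -3: ATT TCC GTC AGT ATA CTC AGG ATG TTG CGG TAA ATG GAG GGT TAG CAT GAT GGC ATA GTC AGT — ATG at 24, stop TAA at 33 → 12 nt; ATG at 36, stop TAG at 45 → 12 nt.
Forward-strand max 15 nt; reverse-strand max 12 nt. The forward strand has the longer ORF.

forward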